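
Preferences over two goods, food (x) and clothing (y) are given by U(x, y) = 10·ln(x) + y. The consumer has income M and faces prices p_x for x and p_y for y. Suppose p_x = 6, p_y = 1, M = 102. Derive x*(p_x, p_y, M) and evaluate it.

Set MRS = p_x/p_y: (10/x)/1 = p_x/p_y.
So x*(p_x,p_y) = 10·p_y/p_x, independent of income; and y* = (M − 10·p_y)/p_y.
At the given prices: x* = 10·1/6 = 1.6667.

x* = 1.6667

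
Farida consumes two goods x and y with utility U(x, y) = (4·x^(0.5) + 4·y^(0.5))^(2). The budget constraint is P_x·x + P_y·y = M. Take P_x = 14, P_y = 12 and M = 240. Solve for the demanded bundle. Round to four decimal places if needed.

x* = 7.9121, y* = 10.7692

MU_x ∝ 4·x^(-0.5), MU_y ∝ 4·y^(-0.5), so MRS = (y/x)^(0.5) = P_x/P_y.
Solve for the ratio: y/x = [P_x/P_y]^(2).
Substitute y = (y/x)·x into the budget: x* = M/(P_x + P_y·(y/x)).
Numerically y/x = 1.361111, so x* = 240/(14 + 12·1.361111) = 7.9121 and y* = 1.361111·7.9121 = 10.7692.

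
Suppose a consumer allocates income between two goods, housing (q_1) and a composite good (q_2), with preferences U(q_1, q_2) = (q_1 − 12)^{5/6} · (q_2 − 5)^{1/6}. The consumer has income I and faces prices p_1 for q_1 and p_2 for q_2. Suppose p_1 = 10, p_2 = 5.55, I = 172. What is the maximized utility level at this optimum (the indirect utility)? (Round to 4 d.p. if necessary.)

V = 1.7047

This is Cobb-Douglas in (q_1−12, q_2−5): tangency gives 5/6·p_2·(q_2−5) = 1/6·p_1·(q_1−12).
Substituting into the budget: q_1* = 12 + 5/6·(I − 12·p_1 − 5·p_2)/p_1, and q_2* = 5 + 1/6·(…)/p_2.
Discretionary income = 172 − 12·10 − 5·5.55 = 24.25; q_1* = 12 + 5/6·24.25/10 = 14.0208; q_2* = 5 + 1/6·24.25/5.55 = 5.7282.
Utility at the optimum: U(14.0208, 5.7282) = 1.7047.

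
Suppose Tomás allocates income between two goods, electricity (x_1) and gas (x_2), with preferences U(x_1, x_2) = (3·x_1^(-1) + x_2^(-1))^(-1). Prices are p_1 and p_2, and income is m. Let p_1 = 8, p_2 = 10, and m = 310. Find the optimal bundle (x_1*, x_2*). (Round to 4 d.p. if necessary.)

x_1* = 23.5491, x_2* = 12.1607

MU_x_1 ∝ 3·x_1^(-2), MU_x_2 ∝ x_2^(-2), so MRS = 3·(x_2/x_1)^(2) = p_1/p_2.
Solve for the ratio: x_2/x_1 = [(1/3)·p_1/p_2]^(0.5).
Substitute x_2 = (x_2/x_1)·x_1 into the budget: x_1* = m/(p_1 + p_2·(x_2/x_1)).
Numerically x_2/x_1 = 0.516398, so x_1* = 310/(8 + 10·0.516398) = 23.5491 and x_2* = 0.516398·23.5491 = 12.1607.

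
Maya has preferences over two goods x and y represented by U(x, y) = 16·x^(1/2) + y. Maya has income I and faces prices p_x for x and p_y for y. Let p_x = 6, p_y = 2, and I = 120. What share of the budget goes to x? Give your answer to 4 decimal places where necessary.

Plugging in: x* = (8·2/6)² = 7.1111, y* = 38.6667.
Expenditure on x: 6·7.1111 = 42.6667; share = 0.3556.

share on x = 0.3556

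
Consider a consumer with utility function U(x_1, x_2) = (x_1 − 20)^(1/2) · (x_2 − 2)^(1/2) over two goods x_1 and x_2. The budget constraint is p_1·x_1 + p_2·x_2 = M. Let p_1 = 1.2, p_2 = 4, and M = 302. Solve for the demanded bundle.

x_1* = 132.5, x_2* = 35.75

Substituting into the budget: x_1* = 20 + 0.5·(M − 20·p_1 − 2·p_2)/p_1, and x_2* = 2 + 0.5·(…)/p_2.
Discretionary income = 302 − 20·1.2 − 2·4 = 270; x_1* = 20 + 0.5·270/1.2 = 132.5; x_2* = 2 + 0.5·270/4 = 35.75.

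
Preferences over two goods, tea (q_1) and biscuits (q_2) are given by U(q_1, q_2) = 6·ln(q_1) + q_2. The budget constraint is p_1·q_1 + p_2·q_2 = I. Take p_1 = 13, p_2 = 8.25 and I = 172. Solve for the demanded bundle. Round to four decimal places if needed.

MU_q_1 = 6/q_1, MU_q_2 = 1. Tangency: 6/q_1 = p_1/p_2.
So q_1*(p_1,p_2) = 6·p_2/p_1, independent of income; and q_2* = (I − 6·p_2)/p_2.
At the given prices: q_1* = 6·8.25/13 = 3.8077, and q_2* = 14.8485.

q_1* = 3.8077, q_2* = 14.8485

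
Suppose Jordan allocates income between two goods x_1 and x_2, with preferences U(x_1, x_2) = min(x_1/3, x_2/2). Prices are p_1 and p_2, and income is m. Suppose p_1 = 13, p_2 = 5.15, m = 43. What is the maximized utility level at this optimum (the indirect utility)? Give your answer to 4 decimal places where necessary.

V = 0.8722

Leontief preferences: the optimum is at the kink where x_1/3 = x_2/2, i.e. x_2 = (2/3)·x_1.
Budget: p_1·x_1 + p_2·(2/3)·x_1 = m, so (3·p_1 + 2·p_2)·x_1 = 3·m.
Demand: x_1*(p_1,p_2,m) = 3·m/(3·p_1 + 2·p_2), x_2* = 2·m/(3·p_1 + 2·p_2).
Here 3·13 + 2·5.15 = 49.3, giving x_1* = 2.6166 and x_2* = 1.7444.
Utility at the optimum: U(2.6166, 1.7444) = 0.8722.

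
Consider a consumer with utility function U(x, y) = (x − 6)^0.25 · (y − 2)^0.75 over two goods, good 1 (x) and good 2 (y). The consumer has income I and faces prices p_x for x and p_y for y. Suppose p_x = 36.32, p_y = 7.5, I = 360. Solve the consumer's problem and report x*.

MRS = (1/3)·(y−2)/(x−6). Tangency with p_x/p_y gives y−2 = 3·(p_x/p_y)·(x−6).
After buying the subsistence bundle (6, 2), a share 0.25 of the remaining income goes to x: x* = 6 + 0.25·(I − 6p_x − 2p_y)/p_x.
Discretionary income = 360 − 6·36.32 − 2·7.5 = 127.08; x* = 6 + 0.25·127.08/36.32 = 6.8747.

x* = 6.8747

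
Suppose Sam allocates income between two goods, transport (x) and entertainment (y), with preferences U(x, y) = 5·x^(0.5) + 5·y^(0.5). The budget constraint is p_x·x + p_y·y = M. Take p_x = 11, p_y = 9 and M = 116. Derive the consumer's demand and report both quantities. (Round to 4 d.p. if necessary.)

MU_x ∝ 5·x^(-0.5), MU_y ∝ 5·y^(-0.5), so MRS = (y/x)^(0.5) = p_x/p_y.
Solve for the ratio: y/x = [p_x/p_y]^(2).
Substitute y = (y/x)·x into the budget: x* = M/(p_x + p_y·(y/x)).
Numerically y/x = 1.493827, so x* = 116/(11 + 9·1.493827) = 4.7455 and y* = 1.493827·4.7455 = 7.0889.

x* = 4.7455, y* = 7.0889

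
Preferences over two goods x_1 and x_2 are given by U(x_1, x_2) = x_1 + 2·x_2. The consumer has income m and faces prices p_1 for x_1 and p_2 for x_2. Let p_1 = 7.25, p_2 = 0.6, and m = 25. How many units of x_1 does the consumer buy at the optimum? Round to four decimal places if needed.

Perfect substitutes: compare marginal utility per dollar. 1/p_1 vs 2/p_2 → 0.1379 vs 3.3333.
x_2 gives more utility per dollar, so spend all income on x_2: x_2* = m/p_2, x_1* = 0.
Numerically: x_1* = 0, x_2* = 41.6667.

x_1* = 0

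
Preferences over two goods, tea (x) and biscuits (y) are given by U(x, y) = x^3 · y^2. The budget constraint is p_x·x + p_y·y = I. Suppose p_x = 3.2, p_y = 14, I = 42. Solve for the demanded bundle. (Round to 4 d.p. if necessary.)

x* = 7.875, y* = 1.2

Tangency: MRS = (3/2)·y/x = p_x/p_y.
Rearranging, p_y·y = (2/3)·p_x·x. Substituting into the budget gives p_x·x·(1 + (2/3)) = I.
Demand: x*(p_x,p_y,I) = 0.6·I/p_x and y* = 0.4·I/p_y.
At p_x=3.2, p_y=14, I=42: x* = 0.6·42/3.2 = 7.875, y* = 1.2.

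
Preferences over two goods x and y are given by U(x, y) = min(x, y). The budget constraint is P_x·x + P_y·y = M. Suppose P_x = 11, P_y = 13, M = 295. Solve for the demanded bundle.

Here 11 + 13 = 24, giving x* = 12.2917 and y* = 12.2917.

x* = 12.2917, y* = 12.2917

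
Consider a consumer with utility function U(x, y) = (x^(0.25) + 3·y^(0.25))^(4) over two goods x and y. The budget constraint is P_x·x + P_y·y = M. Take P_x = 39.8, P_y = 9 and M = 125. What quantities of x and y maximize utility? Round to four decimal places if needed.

x* = 0.3876, y* = 12.1746

MU_x ∝ x^(-0.75), MU_y ∝ 3·y^(-0.75), so MRS = (1/3)·(y/x)^(0.75) = P_x/P_y.
Hence y/x = (3·P_x/P_y)^(1/(0.75)), i.e. raised to the 4/3 power.
With the ratio pinned down, the budget gives x* = M/(P_x + P_y·(y/x)) and y* = (y/x)·x*.
Numerically y/x = 31.406226, so x* = 125/(39.8 + 9·31.406226) = 0.3876 and y* = 31.406226·0.3876 = 12.1746.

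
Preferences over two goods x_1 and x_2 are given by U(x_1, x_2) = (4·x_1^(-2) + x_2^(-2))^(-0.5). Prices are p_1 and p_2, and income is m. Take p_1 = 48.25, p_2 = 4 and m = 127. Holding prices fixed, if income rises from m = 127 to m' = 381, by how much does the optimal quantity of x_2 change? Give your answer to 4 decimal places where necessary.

Δx_2* = 6.792

From the CES first-order condition, 4·(x_2/x_1)^(3) = p_1/p_2.
Solve for the ratio: x_2/x_1 = [(1/4)·p_1/p_2]^(1/3).
With the ratio pinned down, the budget gives x_1* = m/(p_1 + p_2·(x_2/x_1)) and x_2* = (x_2/x_1)·x_1*.
Numerically x_2/x_1 = 1.444749, so x_1* = 127/(48.25 + 4·1.444749) = 2.3506 and x_2* = 1.444749·2.3506 = 3.396.
At m' = 381: x_2* = 10.188. Change: 10.188 − 3.396 = 6.792.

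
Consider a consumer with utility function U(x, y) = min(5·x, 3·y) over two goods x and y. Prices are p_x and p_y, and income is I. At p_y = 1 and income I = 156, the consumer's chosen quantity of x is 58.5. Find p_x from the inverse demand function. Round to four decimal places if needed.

With perfect complements, no substitution: consume in ratio x:y = 3:5.
Budget: p_x·x + p_y·(5/3)·x = I, so (3·p_x + 5·p_y)·x = 3·I.
Demand: x*(p_x,p_y,I) = 3·I/(3·p_x + 5·p_y), y* = 5·I/(3·p_x + 5·p_y).
Set x* = 58.5 in the demand function and solve for p_x: p_x = 1.

p_x = 1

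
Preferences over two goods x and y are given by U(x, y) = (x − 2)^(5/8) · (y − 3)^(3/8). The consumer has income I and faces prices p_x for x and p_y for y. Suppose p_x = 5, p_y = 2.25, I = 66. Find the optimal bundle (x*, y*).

MRS = (5/3)·(y−3)/(x−2). Tangency with p_x/p_y gives y−3 = (3/5)·(p_x/p_y)·(x−2).
Substituting into the budget: x* = 2 + 0.625·(I − 2·p_x − 3·p_y)/p_x, and y* = 3 + 0.375·(…)/p_y.
Discretionary income = 66 − 2·5 − 3·2.25 = 49.25; x* = 2 + 0.625·49.25/5 = 8.1562; y* = 3 + 0.375·49.25/2.25 = 11.2083.

x* = 8.1562, y* = 11.2083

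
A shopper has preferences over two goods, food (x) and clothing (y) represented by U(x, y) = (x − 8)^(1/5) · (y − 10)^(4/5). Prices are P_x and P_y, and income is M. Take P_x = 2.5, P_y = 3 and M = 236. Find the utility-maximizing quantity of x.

x* = 22.88

This is Cobb-Douglas in (x−8, y−10): tangency gives 0.2·P_y·(y−10) = 0.8·P_x·(x−8).
After buying the subsistence bundle (8, 10), a share 0.2 of the remaining income goes to x: x* = 8 + 0.2·(M − 8P_x − 10P_y)/P_x.
Discretionary income = 236 − 8·2.5 − 10·3 = 186; x* = 8 + 0.2·186/2.5 = 22.88.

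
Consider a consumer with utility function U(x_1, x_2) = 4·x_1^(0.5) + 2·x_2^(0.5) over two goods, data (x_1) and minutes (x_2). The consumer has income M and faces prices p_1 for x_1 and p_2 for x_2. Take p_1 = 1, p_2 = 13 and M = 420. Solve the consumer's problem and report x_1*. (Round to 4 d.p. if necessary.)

MU_x_1 ∝ 4·x_1^(-0.5), MU_x_2 ∝ 2·x_2^(-0.5), so MRS = 2·(x_2/x_1)^(0.5) = p_1/p_2.
Hence x_2/x_1 = ((1/2)·p_1/p_2)^(1/(0.5)), i.e. raised to the 2 power.
Substitute x_2 = (x_2/x_1)·x_1 into the budget: x_1* = M/(p_1 + p_2·(x_2/x_1)).
Numerically x_2/x_1 = 0.001479, so x_1* = 420/(1 + 13·0.001479) = 412.0755.

x_1* = 412.0755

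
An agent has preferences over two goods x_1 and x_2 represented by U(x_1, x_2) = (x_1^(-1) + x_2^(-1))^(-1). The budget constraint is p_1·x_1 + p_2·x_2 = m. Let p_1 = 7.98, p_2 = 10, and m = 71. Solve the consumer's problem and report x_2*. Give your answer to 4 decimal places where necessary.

x_2* = 3.75

Substitute x_2 = (x_2/x_1)·x_1 into the budget: x_1* = m/(p_1 + p_2·(x_2/x_1)).
Numerically x_2/x_1 = 0.893308, so x_1* = 71/(7.98 + 10·0.893308) = 4.1979 and x_2* = 0.893308·4.1979 = 3.75.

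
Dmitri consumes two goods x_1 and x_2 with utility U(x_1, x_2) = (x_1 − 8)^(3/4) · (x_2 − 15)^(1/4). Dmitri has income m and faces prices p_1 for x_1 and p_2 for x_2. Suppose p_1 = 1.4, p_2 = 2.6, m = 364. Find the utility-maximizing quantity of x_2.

x_2* = 45.1731

Discretionary income = 364 − 8·1.4 − 15·2.6 = 313.8; x_2* = 15 + 0.25·313.8/2.6 = 45.1731.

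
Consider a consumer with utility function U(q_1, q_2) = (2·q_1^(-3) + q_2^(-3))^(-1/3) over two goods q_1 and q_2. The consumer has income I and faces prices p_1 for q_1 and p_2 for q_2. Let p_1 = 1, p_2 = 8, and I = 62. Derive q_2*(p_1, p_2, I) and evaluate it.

q_2* = 6.2

MU_q_1 ∝ 2·q_1^(-4), MU_q_2 ∝ q_2^(-4), so MRS = 2·(q_2/q_1)^(4) = p_1/p_2.
Hence q_2/q_1 = ((1/2)·p_1/p_2)^(1/(4)), i.e. raised to the 0.25 power.
With the ratio pinned down, the budget gives q_1* = I/(p_1 + p_2·(q_2/q_1)) and q_2* = (q_2/q_1)·q_1*.
Numerically q_2/q_1 = 0.5, so q_1* = 62/(1 + 8·0.5) = 12.4 and q_2* = 0.5·12.4 = 6.2.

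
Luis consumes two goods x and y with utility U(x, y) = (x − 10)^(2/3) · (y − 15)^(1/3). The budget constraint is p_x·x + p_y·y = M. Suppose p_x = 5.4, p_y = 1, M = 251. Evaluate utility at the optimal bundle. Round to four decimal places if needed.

V = 31.2877

Let x' = x−10, y' = y−15. MRS = 2·y'/x' = p_x/p_y.
After buying the subsistence bundle (10, 15), a share 2/3 of the remaining income goes to x: x* = 10 + 2/3·(M − 10p_x − 15p_y)/p_x.
Discretionary income = 251 − 10·5.4 − 15·1 = 182; x* = 10 + 2/3·182/5.4 = 32.4691; y* = 15 + 1/3·182/1 = 75.6667.
Utility at the optimum: U(32.4691, 75.6667) = 31.2877.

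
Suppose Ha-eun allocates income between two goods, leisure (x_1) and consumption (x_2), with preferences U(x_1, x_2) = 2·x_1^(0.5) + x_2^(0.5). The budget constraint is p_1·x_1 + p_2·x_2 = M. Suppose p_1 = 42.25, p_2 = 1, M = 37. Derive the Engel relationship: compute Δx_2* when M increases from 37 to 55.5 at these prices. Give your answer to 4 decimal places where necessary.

From the CES first-order condition, 2·(x_2/x_1)^(0.5) = p_1/p_2.
Hence x_2/x_1 = ((1/2)·p_1/p_2)^(1/(0.5)), i.e. raised to the 2 power.
With the ratio pinned down, the budget gives x_1* = M/(p_1 + p_2·(x_2/x_1)) and x_2* = (x_2/x_1)·x_1*.
Numerically x_2/x_1 = 446.265625, so x_1* = 37/(42.25 + 1·446.265625) = 0.0757 and x_2* = 446.265625·0.0757 = 33.8.
At M' = 55.5: x_2* = 50.7. Change: 50.7 − 33.8 = 16.9.

Δx_2* = 16.9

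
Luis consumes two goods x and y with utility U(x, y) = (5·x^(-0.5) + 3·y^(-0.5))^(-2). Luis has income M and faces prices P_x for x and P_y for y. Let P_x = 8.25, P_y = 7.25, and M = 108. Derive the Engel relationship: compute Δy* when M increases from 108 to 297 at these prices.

MU_x ∝ 5·x^(-1.5), MU_y ∝ 3·y^(-1.5), so MRS = (5/3)·(y/x)^(1.5) = P_x/P_y.
Hence y/x = ((3/5)·P_x/P_y)^(1/(1.5)), i.e. raised to the 2/3 power.
Substitute y = (y/x)·x into the budget: x* = M/(P_x + P_y·(y/x)).
Numerically y/x = 0.775374, so x* = 108/(8.25 + 7.25·0.775374) = 7.7858 and y* = 0.775374·7.7858 = 6.0369.
At M' = 297: y* = 16.6014. Change: 16.6014 − 6.0369 = 10.5645.

Δy* = 10.5645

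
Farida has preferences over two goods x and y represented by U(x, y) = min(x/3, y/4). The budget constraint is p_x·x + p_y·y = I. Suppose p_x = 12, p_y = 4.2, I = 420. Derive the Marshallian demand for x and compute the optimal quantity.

Leontief preferences: the optimum is at the kink where x/3 = y/4, i.e. y = (4/3)·x.
Budget: p_x·x + p_y·(4/3)·x = I, so (3·p_x + 4·p_y)·x = 3·I.
Demand: x*(p_x,p_y,I) = 3·I/(3·p_x + 4·p_y), y* = 4·I/(3·p_x + 4·p_y).
Here 3·12 + 4·4.2 = 52.8, giving x* = 23.8636.

x* = 23.8636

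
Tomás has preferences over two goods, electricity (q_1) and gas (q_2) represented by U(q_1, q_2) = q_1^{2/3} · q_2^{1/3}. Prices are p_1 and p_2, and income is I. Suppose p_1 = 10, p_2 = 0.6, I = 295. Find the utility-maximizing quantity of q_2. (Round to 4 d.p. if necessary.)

q_2* = 163.8889

MU_q_1/MU_q_2 = (2/3·q_2)/(1/3·q_1); tangency sets this equal to p_1/p_2.
So 2/3·p_2·q_2 = 1/3·p_1·q_1; combined with the budget, a share 2/3 of income goes to q_1.
Demand: q_1*(p_1,p_2,I) = 2/3·I/p_1 and q_2* = 1/3·I/p_2.
At p_1=10, p_2=0.6, I=295: q_2* = 1/3·295/0.6 = 163.8889.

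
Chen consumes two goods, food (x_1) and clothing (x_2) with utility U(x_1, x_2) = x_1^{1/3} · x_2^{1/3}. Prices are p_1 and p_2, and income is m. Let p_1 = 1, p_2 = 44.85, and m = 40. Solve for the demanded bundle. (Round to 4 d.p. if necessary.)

x_1* = 20, x_2* = 0.4459

The MRS is x_2/x_1. Set MRS = p_1/p_2.
So 1/3·p_2·x_2 = 1/3·p_1·x_1; combined with the budget, a share 0.5 of income goes to x_1.
Demand: x_1*(p_1,p_2,m) = 0.5·m/p_1 and x_2* = 0.5·m/p_2.
At p_1=1, p_2=44.85, m=40: x_1* = 0.5·40/1 = 20, x_2* = 0.4459.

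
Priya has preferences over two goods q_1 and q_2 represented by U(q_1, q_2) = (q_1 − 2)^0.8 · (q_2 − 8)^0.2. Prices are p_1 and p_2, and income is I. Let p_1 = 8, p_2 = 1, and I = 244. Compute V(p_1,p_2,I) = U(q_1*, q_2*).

V = 25.2714

Let q_1' = q_1−2, q_2' = q_2−8. MRS = 4·q_2'/q_1' = p_1/p_2.
After buying the subsistence bundle (2, 8), a share 0.8 of the remaining income goes to q_1: q_1* = 2 + 0.8·(I − 2p_1 − 8p_2)/p_1.
Discretionary income = 244 − 2·8 − 8·1 = 220; q_1* = 2 + 0.8·220/8 = 24; q_2* = 8 + 0.2·220/1 = 52.
Utility at the optimum: U(24, 52) = 25.2714.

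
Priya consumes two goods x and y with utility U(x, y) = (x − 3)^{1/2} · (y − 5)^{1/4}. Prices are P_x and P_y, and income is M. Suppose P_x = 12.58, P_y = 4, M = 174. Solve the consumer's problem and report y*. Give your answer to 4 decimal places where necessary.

After buying the subsistence bundle (3, 5), a share 2/3 of the remaining income goes to x: x* = 3 + 2/3·(M − 3P_x − 5P_y)/P_x.
Discretionary income = 174 − 3·12.58 − 5·4 = 116.26; y* = 5 + 1/3·116.26/4 = 14.6883.

y* = 14.6883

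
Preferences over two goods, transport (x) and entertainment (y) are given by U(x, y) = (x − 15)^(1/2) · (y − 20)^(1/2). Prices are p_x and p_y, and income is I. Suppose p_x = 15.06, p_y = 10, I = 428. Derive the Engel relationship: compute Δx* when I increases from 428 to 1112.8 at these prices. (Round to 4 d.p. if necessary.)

Δx* = 22.7357

Let x' = x−15, y' = y−20. MRS = y'/x' = p_x/p_y.
After buying the subsistence bundle (15, 20), a share 0.5 of the remaining income goes to x: x* = 15 + 0.5·(I − 15p_x − 20p_y)/p_x.
Discretionary income = 428 − 15·15.06 − 20·10 = 2.1; x* = 15 + 0.5·2.1/15.06 = 15.0697.
At I' = 1112.8: x* = 37.8054. Change: 37.8054 − 15.0697 = 22.7357.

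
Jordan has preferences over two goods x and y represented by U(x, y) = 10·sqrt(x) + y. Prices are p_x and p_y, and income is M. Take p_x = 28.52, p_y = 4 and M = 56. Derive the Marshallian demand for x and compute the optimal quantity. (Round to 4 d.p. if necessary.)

MU_x = 5/√x, MU_y = 1. Tangency: 5/√x = p_x/p_y.
Solve: √x = 5·p_y/p_x, so x*(p_x,p_y) = (5·p_y/p_x)², and y* = (M − p_x·x*)/p_y.
Plugging in: x* = (5·4/28.52)² = 0.4918.

x* = 0.4918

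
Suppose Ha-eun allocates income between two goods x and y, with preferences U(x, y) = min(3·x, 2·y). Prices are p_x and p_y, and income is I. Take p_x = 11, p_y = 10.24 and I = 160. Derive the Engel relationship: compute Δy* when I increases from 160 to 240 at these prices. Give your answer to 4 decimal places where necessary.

With perfect complements, no substitution: consume in ratio x:y = 2:3.
Budget: p_x·x + p_y·(3/2)·x = I, so (2·p_x + 3·p_y)·x = 2·I.
Demand: x*(p_x,p_y,I) = 2·I/(2·p_x + 3·p_y), y* = 3·I/(2·p_x + 3·p_y).
Here 2·11 + 3·10.24 = 52.72, giving y* = 9.1047.
At I' = 240: y* = 13.6571. Change: 13.6571 − 9.1047 = 4.5524.

Δy* = 4.5524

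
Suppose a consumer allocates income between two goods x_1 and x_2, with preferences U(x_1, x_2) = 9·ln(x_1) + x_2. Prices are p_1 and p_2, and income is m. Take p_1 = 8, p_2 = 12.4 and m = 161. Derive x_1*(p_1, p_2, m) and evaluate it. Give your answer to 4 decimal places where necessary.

x_1* = 13.95

MU_x_1 = 9/x_1, MU_x_2 = 1. Tangency: 9/x_1 = p_1/p_2.
So x_1*(p_1,p_2) = 9·p_2/p_1, independent of income; and x_2* = (m − 9·p_2)/p_2.
At the given prices: x_1* = 9·12.4/8 = 13.95.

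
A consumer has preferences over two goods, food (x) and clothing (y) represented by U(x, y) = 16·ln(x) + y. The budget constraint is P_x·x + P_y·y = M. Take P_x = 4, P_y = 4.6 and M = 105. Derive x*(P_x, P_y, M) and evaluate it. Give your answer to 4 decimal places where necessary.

MU_x = 16/x, MU_y = 1. Tangency: 16/x = P_x/P_y.
So x*(P_x,P_y) = 16·P_y/P_x, independent of income; and y* = (M − 16·P_y)/P_y.
At the given prices: x* = 16·4.6/4 = 18.4.

x* = 18.4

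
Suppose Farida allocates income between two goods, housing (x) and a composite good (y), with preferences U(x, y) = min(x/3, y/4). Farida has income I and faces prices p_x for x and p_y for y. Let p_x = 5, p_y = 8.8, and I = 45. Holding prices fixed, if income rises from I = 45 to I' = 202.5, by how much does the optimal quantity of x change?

Δx* = 9.4124

With perfect complements, no substitution: consume in ratio x:y = 3:4.
Budget: p_x·x + p_y·(4/3)·x = I, so (3·p_x + 4·p_y)·x = 3·I.
Demand: x*(p_x,p_y,I) = 3·I/(3·p_x + 4·p_y), y* = 4·I/(3·p_x + 4·p_y).
Here 3·5 + 4·8.8 = 50.2, giving x* = 2.6892.
At I' = 202.5: x* = 12.1016. Change: 12.1016 − 2.6892 = 9.4124.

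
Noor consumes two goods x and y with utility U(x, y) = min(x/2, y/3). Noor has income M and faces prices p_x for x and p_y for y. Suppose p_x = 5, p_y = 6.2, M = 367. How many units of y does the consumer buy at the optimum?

Leontief preferences: the optimum is at the kink where x/2 = y/3, i.e. y = (3/2)·x.
Budget: p_x·x + p_y·(3/2)·x = M, so (2·p_x + 3·p_y)·x = 2·M.
Demand: x*(p_x,p_y,M) = 2·M/(2·p_x + 3·p_y), y* = 3·M/(2·p_x + 3·p_y).
Here 2·5 + 3·6.2 = 28.6, giving y* = 38.4965.

y* = 38.4965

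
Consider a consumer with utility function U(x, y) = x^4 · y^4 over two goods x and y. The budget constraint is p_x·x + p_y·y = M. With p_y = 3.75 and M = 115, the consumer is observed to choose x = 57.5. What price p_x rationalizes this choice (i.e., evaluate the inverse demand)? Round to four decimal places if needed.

Tangency: MRS = y/x = p_x/p_y.
So 4·p_y·y = 4·p_x·x; combined with the budget, a share 0.5 of income goes to x.
Demand: x*(p_x,p_y,M) = 0.5·M/p_x and y* = 0.5·M/p_y.
Set x* = 57.5 in the demand function and solve for p_x: p_x = 1.

p_x = 1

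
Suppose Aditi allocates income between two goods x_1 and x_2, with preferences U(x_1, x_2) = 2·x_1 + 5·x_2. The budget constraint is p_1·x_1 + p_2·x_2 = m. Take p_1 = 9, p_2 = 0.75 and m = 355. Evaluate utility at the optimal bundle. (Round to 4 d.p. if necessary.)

V = 2366.6667

Linear utility — the consumer picks whichever good has higher MU/price: 2/9 = 0.2222 vs 5/0.75 = 6.6667.
x_2 gives more utility per dollar, so spend all income on x_2: x_2* = m/p_2, x_1* = 0.
Numerically: x_1* = 0, x_2* = 473.3333.
Utility at the optimum: U(0, 473.3333) = 2366.6667.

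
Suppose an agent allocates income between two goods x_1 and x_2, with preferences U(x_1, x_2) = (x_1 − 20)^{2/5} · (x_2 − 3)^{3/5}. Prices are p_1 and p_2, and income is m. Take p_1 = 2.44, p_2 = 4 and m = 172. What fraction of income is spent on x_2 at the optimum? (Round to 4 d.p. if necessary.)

share on x_2 = 0.4577

This is Cobb-Douglas in (x_1−20, x_2−3): tangency gives 0.4·p_2·(x_2−3) = 0.6·p_1·(x_1−20).
Substituting into the budget: x_1* = 20 + 0.4·(m − 20·p_1 − 3·p_2)/p_1, and x_2* = 3 + 0.6·(…)/p_2.
Discretionary income = 172 − 20·2.44 − 3·4 = 111.2; x_1* = 20 + 0.4·111.2/2.44 = 38.2295; x_2* = 3 + 0.6·111.2/4 = 19.68.
Expenditure on x_2: 4·19.68 = 78.72; share = 0.4577.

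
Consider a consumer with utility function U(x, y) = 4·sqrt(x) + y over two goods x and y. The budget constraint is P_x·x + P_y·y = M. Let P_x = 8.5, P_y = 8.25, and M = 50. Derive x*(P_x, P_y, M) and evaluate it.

x* = 3.7682

Thus x* = (2·P_y/P_x)² — independent of M — with the rest of income spent on y.
Plugging in: x* = (2·8.25/8.5)² = 3.7682.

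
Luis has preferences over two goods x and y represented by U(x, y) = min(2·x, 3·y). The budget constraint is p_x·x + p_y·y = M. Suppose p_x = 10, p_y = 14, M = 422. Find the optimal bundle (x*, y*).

With perfect complements, no substitution: consume in ratio x:y = 3:2.
Budget: p_x·x + p_y·(2/3)·x = M, so (3·p_x + 2·p_y)·x = 3·M.
Demand: x*(p_x,p_y,M) = 3·M/(3·p_x + 2·p_y), y* = 2·M/(3·p_x + 2·p_y).
Here 3·10 + 2·14 = 58, giving x* = 21.8276 and y* = 14.5517.

x* = 21.8276, y* = 14.5517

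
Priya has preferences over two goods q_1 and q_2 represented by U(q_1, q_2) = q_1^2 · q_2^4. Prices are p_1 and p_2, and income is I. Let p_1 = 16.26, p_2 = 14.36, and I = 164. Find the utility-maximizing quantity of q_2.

q_2* = 7.6137

MU_q_1/MU_q_2 = (2·q_2)/(4·q_1); tangency sets this equal to p_1/p_2.
So 2·p_2·q_2 = 4·p_1·q_1; combined with the budget, a share 1/3 of income goes to q_1.
Demand: q_1*(p_1,p_2,I) = 1/3·I/p_1 and q_2* = 2/3·I/p_2.
At p_1=16.26, p_2=14.36, I=164: q_2* = 2/3·164/14.36 = 7.6137.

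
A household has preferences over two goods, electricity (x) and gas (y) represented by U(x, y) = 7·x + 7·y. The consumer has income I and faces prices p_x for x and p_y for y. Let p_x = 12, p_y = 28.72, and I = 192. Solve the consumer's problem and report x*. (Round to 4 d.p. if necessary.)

x* = 16

Linear utility — the consumer picks whichever good has higher MU/price: 7/12 = 0.5833 vs 7/28.72 = 0.2437.
x gives more utility per dollar, so spend all income on x: x* = I/p_x, y* = 0.
Numerically: x* = 16, y* = 0.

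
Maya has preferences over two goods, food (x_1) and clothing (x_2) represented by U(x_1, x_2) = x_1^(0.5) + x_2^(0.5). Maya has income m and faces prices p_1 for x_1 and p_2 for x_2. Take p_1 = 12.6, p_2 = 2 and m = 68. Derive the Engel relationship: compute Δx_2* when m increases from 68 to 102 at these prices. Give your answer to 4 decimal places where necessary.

With the ratio pinned down, the budget gives x_1* = m/(p_1 + p_2·(x_2/x_1)) and x_2* = (x_2/x_1)·x_1*.
Numerically x_2/x_1 = 39.69, so x_1* = 68/(12.6 + 2·39.69) = 0.7393 and x_2* = 39.69·0.7393 = 29.3425.
At m' = 102: x_2* = 44.0137. Change: 44.0137 − 29.3425 = 14.6712.

Δx_2* = 14.6712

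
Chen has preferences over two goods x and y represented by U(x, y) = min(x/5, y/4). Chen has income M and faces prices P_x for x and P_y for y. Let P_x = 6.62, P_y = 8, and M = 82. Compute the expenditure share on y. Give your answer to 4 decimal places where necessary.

share on y = 0.4916

Demand: x*(P_x,P_y,M) = 5·M/(5·P_x + 4·P_y), y* = 4·M/(5·P_x + 4·P_y).
Here 5·6.62 + 4·8 = 65.1, giving x* = 6.298 and y* = 5.0384.
Expenditure on y: 8·5.0384 = 40.3072; share = 0.4916.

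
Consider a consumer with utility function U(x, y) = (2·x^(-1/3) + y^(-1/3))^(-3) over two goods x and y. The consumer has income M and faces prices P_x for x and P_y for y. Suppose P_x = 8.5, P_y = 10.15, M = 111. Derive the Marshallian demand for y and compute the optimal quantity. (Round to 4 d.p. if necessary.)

y* = 4.1919

MRS = MU_x/MU_y = 2·(y/x)^(4/3). Set equal to P_x/P_y.
Solve for the ratio: y/x = [(1/2)·P_x/P_y]^(0.75).
Substitute y = (y/x)·x into the budget: x* = M/(P_x + P_y·(y/x)).
Numerically y/x = 0.520526, so x* = 111/(8.5 + 10.15·0.520526) = 8.0532 and y* = 0.520526·8.0532 = 4.1919.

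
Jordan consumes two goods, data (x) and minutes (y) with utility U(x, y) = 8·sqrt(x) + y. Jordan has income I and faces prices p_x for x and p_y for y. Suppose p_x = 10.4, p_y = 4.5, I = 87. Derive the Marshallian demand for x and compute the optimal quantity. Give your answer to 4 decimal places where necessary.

Utility is quasi-linear in y; the FOC for x is 4/√x = p_x/p_y.
Solve: √x = 4·p_y/p_x, so x*(p_x,p_y) = (4·p_y/p_x)², and y* = (I − p_x·x*)/p_y.
Plugging in: x* = (4·4.5/10.4)² = 2.9956.

x* = 2.9956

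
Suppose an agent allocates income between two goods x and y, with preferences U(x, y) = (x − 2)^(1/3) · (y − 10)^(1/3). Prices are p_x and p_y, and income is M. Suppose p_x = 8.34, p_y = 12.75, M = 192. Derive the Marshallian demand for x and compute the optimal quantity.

x* = 4.8669

This is Cobb-Douglas in (x−2, y−10): tangency gives 1/3·p_y·(y−10) = 1/3·p_x·(x−2).
After buying the subsistence bundle (2, 10), a share 0.5 of the remaining income goes to x: x* = 2 + 0.5·(M − 2p_x − 10p_y)/p_x.
Discretionary income = 192 − 2·8.34 − 10·12.75 = 47.82; x* = 2 + 0.5·47.82/8.34 = 4.8669.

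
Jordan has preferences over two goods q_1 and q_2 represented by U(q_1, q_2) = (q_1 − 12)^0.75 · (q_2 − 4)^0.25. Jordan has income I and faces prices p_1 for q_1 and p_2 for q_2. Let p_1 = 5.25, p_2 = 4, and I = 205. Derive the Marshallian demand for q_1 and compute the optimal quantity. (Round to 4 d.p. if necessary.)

q_1* = 30

MRS = 3·(q_2−4)/(q_1−12). Tangency with p_1/p_2 gives q_2−4 = (1/3)·(p_1/p_2)·(q_1−12).
After buying the subsistence bundle (12, 4), a share 0.75 of the remaining income goes to q_1: q_1* = 12 + 0.75·(I − 12p_1 − 4p_2)/p_1.
Discretionary income = 205 − 12·5.25 − 4·4 = 126; q_1* = 12 + 0.75·126/5.25 = 30.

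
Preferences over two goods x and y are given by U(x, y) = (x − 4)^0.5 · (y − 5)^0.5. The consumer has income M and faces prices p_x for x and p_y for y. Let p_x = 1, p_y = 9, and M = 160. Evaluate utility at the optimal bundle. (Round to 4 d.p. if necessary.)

Discretionary income = 160 − 4·1 − 5·9 = 111; x* = 4 + 0.5·111/1 = 59.5; y* = 5 + 0.5·111/9 = 11.1667.
Utility at the optimum: U(59.5, 11.1667) = 18.5.

V = 18.5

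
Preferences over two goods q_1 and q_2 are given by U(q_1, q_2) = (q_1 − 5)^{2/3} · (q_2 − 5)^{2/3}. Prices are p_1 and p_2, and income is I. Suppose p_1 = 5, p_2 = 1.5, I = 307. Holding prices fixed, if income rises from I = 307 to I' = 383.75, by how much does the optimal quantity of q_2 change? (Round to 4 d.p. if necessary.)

Δq_2* = 25.5833

Discretionary income = 307 − 5·5 − 5·1.5 = 274.5; q_2* = 5 + 0.5·274.5/1.5 = 96.5.
At I' = 383.75: q_2* = 122.0833. Change: 122.0833 − 96.5 = 25.5833.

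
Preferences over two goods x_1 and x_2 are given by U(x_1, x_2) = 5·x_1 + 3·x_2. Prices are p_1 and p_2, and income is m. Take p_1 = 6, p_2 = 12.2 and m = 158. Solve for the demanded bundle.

x_1 gives more utility per dollar, so spend all income on x_1: x_1* = m/p_1, x_2* = 0.
Numerically: x_1* = 26.3333, x_2* = 0.

x_1* = 26.3333, x_2* = 0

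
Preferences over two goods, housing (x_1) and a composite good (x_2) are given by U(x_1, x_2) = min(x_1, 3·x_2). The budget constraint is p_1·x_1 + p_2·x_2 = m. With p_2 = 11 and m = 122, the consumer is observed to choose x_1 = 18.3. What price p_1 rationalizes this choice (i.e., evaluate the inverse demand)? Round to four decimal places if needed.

With perfect complements, no substitution: consume in ratio x_1:x_2 = 3:1.
Budget: p_1·x_1 + p_2·(1/3)·x_1 = m, so (3·p_1 + p_2)·x_1 = 3·m.
Demand: x_1*(p_1,p_2,m) = 3·m/(3·p_1 + p_2), x_2* = m/(3·p_1 + p_2).
Set x_1* = 18.3 in the demand function and solve for p_1: p_1 = 3.

p_1 = 3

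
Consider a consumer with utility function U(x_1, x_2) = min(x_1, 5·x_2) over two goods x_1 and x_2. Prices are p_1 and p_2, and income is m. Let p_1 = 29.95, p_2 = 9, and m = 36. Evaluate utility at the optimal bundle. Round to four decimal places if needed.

V = 1.1339

Leontief preferences: the optimum is at the kink where x_1/5 = x_2/1, i.e. x_2 = (1/5)·x_1.
Budget: p_1·x_1 + p_2·(1/5)·x_1 = m, so (5·p_1 + p_2)·x_1 = 5·m.
Demand: x_1*(p_1,p_2,m) = 5·m/(5·p_1 + p_2), x_2* = m/(5·p_1 + p_2).
Here 5·29.95 + 9 = 158.75, giving x_1* = 1.1339 and x_2* = 0.2268.
Utility at the optimum: U(1.1339, 0.2268) = 1.1339.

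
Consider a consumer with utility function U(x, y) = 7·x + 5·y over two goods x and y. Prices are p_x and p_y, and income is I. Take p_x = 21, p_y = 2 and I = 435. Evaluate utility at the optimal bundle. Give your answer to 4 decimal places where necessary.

Linear utility — the consumer picks whichever good has higher MU/price: 7/21 = 0.3333 vs 5/2 = 2.5.
y gives more utility per dollar, so spend all income on y: y* = I/p_y, x* = 0.
Numerically: x* = 0, y* = 217.5.
Utility at the optimum: U(0, 217.5) = 1087.5.

V = 1087.5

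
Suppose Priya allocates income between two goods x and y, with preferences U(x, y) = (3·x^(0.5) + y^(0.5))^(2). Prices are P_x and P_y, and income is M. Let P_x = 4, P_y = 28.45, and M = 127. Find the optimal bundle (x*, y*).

x* = 31.2616, y* = 0.0687

Numerically y/x = 0.002196, so x* = 127/(4 + 28.45·0.002196) = 31.2616 and y* = 0.002196·31.2616 = 0.0687.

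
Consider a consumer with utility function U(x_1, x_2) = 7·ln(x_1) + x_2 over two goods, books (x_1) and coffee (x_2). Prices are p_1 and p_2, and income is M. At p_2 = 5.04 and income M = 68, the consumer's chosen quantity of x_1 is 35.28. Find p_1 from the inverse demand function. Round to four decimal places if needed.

p_1 = 1

MU_x_1 = 7/x_1, MU_x_2 = 1. Tangency: 7/x_1 = p_1/p_2.
So x_1*(p_1,p_2) = 7·p_2/p_1, independent of income; and x_2* = (M − 7·p_2)/p_2.
Set x_1* = 35.28 in the demand function and solve for p_1: p_1 = 1.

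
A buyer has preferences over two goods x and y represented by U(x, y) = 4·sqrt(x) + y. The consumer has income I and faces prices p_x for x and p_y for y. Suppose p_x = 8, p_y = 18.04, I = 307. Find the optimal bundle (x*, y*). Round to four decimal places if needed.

Set MRS = p_x/p_y: 2·x^(−1/2) = p_x/p_y.
Thus x* = (2·p_y/p_x)² — independent of I — with the rest of income spent on y.
Plugging in: x* = (2·18.04/8)² = 20.3401, y* = 7.9977.

x* = 20.3401, y* = 7.9977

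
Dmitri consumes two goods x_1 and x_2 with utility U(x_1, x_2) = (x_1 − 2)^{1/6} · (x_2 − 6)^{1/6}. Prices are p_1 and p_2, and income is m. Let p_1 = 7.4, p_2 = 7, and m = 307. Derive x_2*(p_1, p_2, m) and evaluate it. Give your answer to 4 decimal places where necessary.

Discretionary income = 307 − 2·7.4 − 6·7 = 250.2; x_2* = 6 + 0.5·250.2/7 = 23.8714.

x_2* = 23.8714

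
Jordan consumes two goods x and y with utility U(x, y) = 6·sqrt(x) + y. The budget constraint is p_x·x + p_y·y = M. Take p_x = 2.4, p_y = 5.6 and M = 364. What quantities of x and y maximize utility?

x* = 49, y* = 44

Set MRS = p_x/p_y: 3·x^(−1/2) = p_x/p_y.
Solve: √x = 3·p_y/p_x, so x*(p_x,p_y) = (3·p_y/p_x)², and y* = (M − p_x·x*)/p_y.
Plugging in: x* = (3·5.6/2.4)² = 49, y* = 44.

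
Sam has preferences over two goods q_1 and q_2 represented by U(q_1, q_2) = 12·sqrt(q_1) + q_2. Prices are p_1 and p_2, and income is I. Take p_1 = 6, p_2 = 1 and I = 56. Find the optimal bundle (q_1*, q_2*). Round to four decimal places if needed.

Utility is quasi-linear in q_2; the FOC for q_1 is 6/√q_1 = p_1/p_2.
Thus q_1* = (6·p_2/p_1)² — independent of I — with the rest of income spent on q_2.
Plugging in: q_1* = (6·1/6)² = 1, q_2* = 50.

q_1* = 1, q_2* = 50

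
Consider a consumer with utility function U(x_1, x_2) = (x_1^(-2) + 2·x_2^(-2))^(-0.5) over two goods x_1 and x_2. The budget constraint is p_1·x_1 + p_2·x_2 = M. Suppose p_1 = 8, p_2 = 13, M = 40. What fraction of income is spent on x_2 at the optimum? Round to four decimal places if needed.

share on x_2 = 0.6352

From the CES first-order condition, (1/2)·(x_2/x_1)^(3) = p_1/p_2.
Solve for the ratio: x_2/x_1 = [2·p_1/p_2]^(1/3).
Substitute x_2 = (x_2/x_1)·x_1 into the budget: x_1* = M/(p_1 + p_2·(x_2/x_1)).
Numerically x_2/x_1 = 1.071665, so x_1* = 40/(8 + 13·1.071665) = 1.8238 and x_2* = 1.071665·1.8238 = 1.9546.
Expenditure on x_2: 13·1.9546 = 25.4092; share = 0.6352.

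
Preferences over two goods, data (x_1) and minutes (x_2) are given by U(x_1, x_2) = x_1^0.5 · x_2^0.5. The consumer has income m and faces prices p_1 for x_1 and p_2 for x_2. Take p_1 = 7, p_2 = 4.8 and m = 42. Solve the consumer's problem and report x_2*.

x_2* = 4.375

Tangency: MRS = x_2/x_1 = p_1/p_2.
So 0.5·p_2·x_2 = 0.5·p_1·x_1; combined with the budget, a share 0.5 of income goes to x_1.
Demand: x_1*(p_1,p_2,m) = 0.5·m/p_1 and x_2* = 0.5·m/p_2.
At p_1=7, p_2=4.8, m=42: x_2* = 0.5·42/4.8 = 4.375.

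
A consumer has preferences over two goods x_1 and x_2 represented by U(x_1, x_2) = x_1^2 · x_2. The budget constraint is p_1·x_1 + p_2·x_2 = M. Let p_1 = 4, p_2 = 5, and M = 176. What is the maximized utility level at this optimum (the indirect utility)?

MU_x_1/MU_x_2 = (2·x_2)/(x_1); tangency sets this equal to p_1/p_2.
So 2·p_2·x_2 = p_1·x_1; combined with the budget, a share 2/3 of income goes to x_1.
Demand: x_1*(p_1,p_2,M) = 2/3·M/p_1 and x_2* = 1/3·M/p_2.
At p_1=4, p_2=5, M=176: x_1* = 2/3·176/4 = 29.3333, x_2* = 11.7333.
Utility at the optimum: U(29.3333, 11.7333) = 10095.8815.

V = 10095.8815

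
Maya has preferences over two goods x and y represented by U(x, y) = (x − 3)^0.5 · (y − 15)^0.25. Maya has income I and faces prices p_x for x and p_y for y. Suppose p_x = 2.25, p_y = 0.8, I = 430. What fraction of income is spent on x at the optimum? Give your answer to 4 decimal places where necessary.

This is Cobb-Douglas in (x−3, y−15): tangency gives 0.5·p_y·(y−15) = 0.25·p_x·(x−3).
Substituting into the budget: x* = 3 + 2/3·(I − 3·p_x − 15·p_y)/p_x, and y* = 15 + 1/3·(…)/p_y.
Discretionary income = 430 − 3·2.25 − 15·0.8 = 411.25; x* = 3 + 2/3·411.25/2.25 = 124.8519; y* = 15 + 1/3·411.25/0.8 = 186.3542.
Expenditure on x: 2.25·124.8519 = 280.9167; share = 0.6533.

share on x = 0.6533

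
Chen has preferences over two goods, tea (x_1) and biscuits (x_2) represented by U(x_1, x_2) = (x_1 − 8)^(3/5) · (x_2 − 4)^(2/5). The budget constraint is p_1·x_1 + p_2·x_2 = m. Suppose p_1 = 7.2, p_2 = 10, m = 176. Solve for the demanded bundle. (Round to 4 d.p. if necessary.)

x_1* = 14.5333, x_2* = 7.136

Discretionary income = 176 − 8·7.2 − 4·10 = 78.4; x_1* = 8 + 0.6·78.4/7.2 = 14.5333; x_2* = 4 + 0.4·78.4/10 = 7.136.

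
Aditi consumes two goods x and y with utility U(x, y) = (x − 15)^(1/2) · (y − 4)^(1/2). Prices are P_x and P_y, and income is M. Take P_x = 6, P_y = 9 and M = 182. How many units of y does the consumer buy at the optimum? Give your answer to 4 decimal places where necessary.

y* = 7.1111

Substituting into the budget: x* = 15 + 0.5·(M − 15·P_x − 4·P_y)/P_x, and y* = 4 + 0.5·(…)/P_y.
Discretionary income = 182 − 15·6 − 4·9 = 56; y* = 4 + 0.5·56/9 = 7.1111.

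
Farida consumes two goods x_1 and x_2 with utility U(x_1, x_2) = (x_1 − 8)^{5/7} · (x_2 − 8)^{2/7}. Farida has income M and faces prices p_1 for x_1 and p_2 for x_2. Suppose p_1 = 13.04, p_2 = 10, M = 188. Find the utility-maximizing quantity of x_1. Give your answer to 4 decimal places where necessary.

x_1* = 8.2016

Substituting into the budget: x_1* = 8 + 5/7·(M − 8·p_1 − 8·p_2)/p_1, and x_2* = 8 + 2/7·(…)/p_2.
Discretionary income = 188 − 8·13.04 − 8·10 = 3.68; x_1* = 8 + 5/7·3.68/13.04 = 8.2016.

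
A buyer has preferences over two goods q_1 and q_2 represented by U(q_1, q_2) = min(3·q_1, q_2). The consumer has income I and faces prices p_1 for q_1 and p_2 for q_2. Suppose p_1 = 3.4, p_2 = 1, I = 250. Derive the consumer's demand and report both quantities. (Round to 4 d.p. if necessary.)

q_1* = 39.0625, q_2* = 117.1875

With perfect complements, no substitution: consume in ratio q_1:q_2 = 1:3.
Budget: p_1·q_1 + p_2·3·q_1 = I, so (p_1 + 3·p_2)·q_1 = I.
Demand: q_1*(p_1,p_2,I) = I/(p_1 + 3·p_2), q_2* = 3·I/(p_1 + 3·p_2).
Here 3.4 + 3·1 = 6.4, giving q_1* = 39.0625 and q_2* = 117.1875.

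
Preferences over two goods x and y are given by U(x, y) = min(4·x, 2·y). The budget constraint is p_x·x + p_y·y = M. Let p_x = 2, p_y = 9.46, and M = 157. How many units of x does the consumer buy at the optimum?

x* = 7.5048

Leontief preferences: the optimum is at the kink where x/2 = y/4, i.e. y = 2·x.
Budget: p_x·x + p_y·2·x = M, so (2·p_x + 4·p_y)·x = 2·M.
Demand: x*(p_x,p_y,M) = 2·M/(2·p_x + 4·p_y), y* = 4·M/(2·p_x + 4·p_y).
Here 2·2 + 4·9.46 = 41.84, giving x* = 7.5048.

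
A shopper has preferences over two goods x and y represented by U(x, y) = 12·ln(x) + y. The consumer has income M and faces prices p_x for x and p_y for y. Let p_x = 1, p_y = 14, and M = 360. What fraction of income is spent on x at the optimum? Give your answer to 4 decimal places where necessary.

share on x = 0.4667

MU_x = 12/x, MU_y = 1. Tangency: 12/x = p_x/p_y.
So x*(p_x,p_y) = 12·p_y/p_x, independent of income; and y* = (M − 12·p_y)/p_y.
At the given prices: x* = 12·14/1 = 168, and y* = 13.7143.
Expenditure on x: 1·168 = 168; share = 0.4667.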